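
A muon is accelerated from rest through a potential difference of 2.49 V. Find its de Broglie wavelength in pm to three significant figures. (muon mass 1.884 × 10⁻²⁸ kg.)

KE = eV = 1.602 × 10⁻¹⁹ × 2.490 = 3.989 × 10⁻¹⁹ J.
p = √(2mKE) = √(2 × 1.884 × 10⁻²⁸ × 3.989 × 10⁻¹⁹) = 1.226 × 10⁻²³ kg·m/s.
λ = h/p = 6.626 × 10⁻³⁴ / 1.226 × 10⁻²³ = 5.40 × 10⁻¹¹ m = 54.0 pm.

λ = 54.0 pm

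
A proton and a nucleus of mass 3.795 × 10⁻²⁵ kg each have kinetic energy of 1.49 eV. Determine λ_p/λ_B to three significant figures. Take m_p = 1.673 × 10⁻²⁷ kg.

At fixed KE, p = √(2mKE) so λ = h/p ∝ 1/√m.
λ_p/λ_B = √(m_B/m_p) = √(3.795 × 10⁻²⁵/1.673 × 10⁻²⁷) = √(226.8) = 15.1.

λ_p/λ_B = 15.1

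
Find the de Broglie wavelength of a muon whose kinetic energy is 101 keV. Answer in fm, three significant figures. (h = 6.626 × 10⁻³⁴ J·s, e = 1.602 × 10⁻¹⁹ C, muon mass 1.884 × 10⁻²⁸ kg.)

KE = 101 keV = 1.618 × 10⁻¹⁴ J.
p = √(2mKE) = √(2 × 1.884 × 10⁻²⁸ × 1.618 × 10⁻¹⁴) = 2.469 × 10⁻²¹ kg·m/s.
λ = h/p = 6.626 × 10⁻³⁴ / 2.469 × 10⁻²¹ = 2.68 × 10⁻¹³ m = 268 fm.

λ = 268 fm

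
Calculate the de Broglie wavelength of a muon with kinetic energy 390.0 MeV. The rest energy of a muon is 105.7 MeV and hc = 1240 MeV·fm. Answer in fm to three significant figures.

Total energy E = KE + m₀c² = 390.0 + 105.7 = 495.7 MeV.
(pc)² = E² − (m₀c²)² = (495.7)² − (105.7)² = 2.345 × 10⁵ MeV², so pc = 484.3 MeV.
λ = hc/(pc) = 1240 MeV·fm / 484.3 MeV = 2.56 fm.

λ = 2.56 fm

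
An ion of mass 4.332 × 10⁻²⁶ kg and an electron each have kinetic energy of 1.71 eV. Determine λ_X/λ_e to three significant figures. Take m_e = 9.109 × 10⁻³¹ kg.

λ_X/λ_e = 4.59 × 10⁻³

At fixed KE, p = √(2mKE) so λ = h/p ∝ 1/√m.
λ_X/λ_e = √(m_e/m_X) = √(9.109 × 10⁻³¹/4.332 × 10⁻²⁶) = √(2.103 × 10⁻⁵) = 4.59 × 10⁻³.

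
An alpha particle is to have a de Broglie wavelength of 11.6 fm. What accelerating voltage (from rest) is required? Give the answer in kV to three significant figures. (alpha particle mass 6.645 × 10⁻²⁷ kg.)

V = 766 kV

p = h/λ = 6.626 × 10⁻³⁴ / 1.160 × 10⁻¹⁴ = 5.712 × 10⁻²⁰ kg·m/s.
KE = p²/(2m) = 2.455 × 10⁻¹³ J.
V = KE/2e = 2.455 × 10⁻¹³ / (2 × 1.602 × 10⁻¹⁹) = 766 kV.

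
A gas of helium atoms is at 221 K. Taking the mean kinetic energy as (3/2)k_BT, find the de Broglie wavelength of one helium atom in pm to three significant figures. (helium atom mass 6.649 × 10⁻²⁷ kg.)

λ = 84.9 pm

KE = (3/2)k_BT = 1.5 × 1.381 × 10⁻²³ × 221 = 4.578 × 10⁻²¹ J.
p = √(2mKE) = √(2 × 6.649 × 10⁻²⁷ × 4.578 × 10⁻²¹) = 7.802 × 10⁻²⁴ kg·m/s.
λ = h/p = 8.49 × 10⁻¹¹ m = 84.9 pm.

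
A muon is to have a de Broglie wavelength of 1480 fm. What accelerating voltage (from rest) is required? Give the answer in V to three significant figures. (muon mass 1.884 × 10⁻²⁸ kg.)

p = h/λ = 6.626 × 10⁻³⁴ / 1.480 × 10⁻¹² = 4.477 × 10⁻²² kg·m/s.
KE = p²/(2m) = 5.319 × 10⁻¹⁶ J.
V = KE/e = 5.319 × 10⁻¹⁶ / (1.602 × 10⁻¹⁹) = 3320 V.

V = 3320 V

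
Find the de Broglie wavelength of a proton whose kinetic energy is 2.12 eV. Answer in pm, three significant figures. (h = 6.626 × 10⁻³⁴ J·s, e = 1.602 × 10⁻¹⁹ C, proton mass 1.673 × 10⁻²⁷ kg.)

KE = 2.12 eV = 3.396 × 10⁻¹⁹ J.
p = √(2mKE) = √(2 × 1.673 × 10⁻²⁷ × 3.396 × 10⁻¹⁹) = 3.371 × 10⁻²³ kg·m/s.
λ = h/p = 6.626 × 10⁻³⁴ / 3.371 × 10⁻²³ = 1.97 × 10⁻¹¹ m = 19.7 pm.

λ = 19.7 pm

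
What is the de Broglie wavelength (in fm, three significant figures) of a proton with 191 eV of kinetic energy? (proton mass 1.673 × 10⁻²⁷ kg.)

λ = 2070 fm

KE = 191 eV = 3.060 × 10⁻¹⁷ J.
p = √(2mKE) = √(2 × 1.673 × 10⁻²⁷ × 3.060 × 10⁻¹⁷) = 3.200 × 10⁻²² kg·m/s.
λ = h/p = 6.626 × 10⁻³⁴ / 3.200 × 10⁻²² = 2.07 × 10⁻¹² m = 2070 fm.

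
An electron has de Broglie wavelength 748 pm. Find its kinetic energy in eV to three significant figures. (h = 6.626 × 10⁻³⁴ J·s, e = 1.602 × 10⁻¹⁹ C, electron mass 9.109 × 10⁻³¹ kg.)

KE = 2.69 eV

p = h/λ = 6.626 × 10⁻³⁴ / 7.480 × 10⁻¹⁰ = 8.858 × 10⁻²⁵ kg·m/s.
KE = p²/(2m) = (8.858 × 10⁻²⁵)² / (2 × 9.109 × 10⁻³¹) = 4.307 × 10⁻¹⁹ J = 2.69 eV.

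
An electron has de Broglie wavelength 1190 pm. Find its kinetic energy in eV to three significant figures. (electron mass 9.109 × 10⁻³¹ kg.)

KE = 1.06 eV

p = h/λ = 6.626 × 10⁻³⁴ / 1.190 × 10⁻⁹ = 5.568 × 10⁻²⁵ kg·m/s.
KE = p²/(2m) = (5.568 × 10⁻²⁵)² / (2 × 9.109 × 10⁻³¹) = 1.702 × 10⁻¹⁹ J = 1.06 eV.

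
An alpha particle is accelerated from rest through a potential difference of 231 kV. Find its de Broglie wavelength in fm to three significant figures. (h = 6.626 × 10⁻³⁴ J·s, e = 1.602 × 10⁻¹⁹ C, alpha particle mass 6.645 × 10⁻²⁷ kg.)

KE = 2eV = 2 × 1.602 × 10⁻¹⁹ × 2.310 × 10⁵ = 7.401 × 10⁻¹⁴ J.
p = √(2mKE) = √(2 × 6.645 × 10⁻²⁷ × 7.401 × 10⁻¹⁴) = 3.136 × 10⁻²⁰ kg·m/s.
λ = h/p = 6.626 × 10⁻³⁴ / 3.136 × 10⁻²⁰ = 2.11 × 10⁻¹⁴ m = 21.1 fm.

λ = 21.1 fm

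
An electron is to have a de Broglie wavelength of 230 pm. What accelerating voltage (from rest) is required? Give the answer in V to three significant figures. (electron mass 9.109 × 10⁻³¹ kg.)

p = h/λ = 6.626 × 10⁻³⁴ / 2.300 × 10⁻¹⁰ = 2.881 × 10⁻²⁴ kg·m/s.
KE = p²/(2m) = 4.556 × 10⁻¹⁸ J.
V = KE/e = 4.556 × 10⁻¹⁸ / (1.602 × 10⁻¹⁹) = 28.4 V.

V = 28.4 V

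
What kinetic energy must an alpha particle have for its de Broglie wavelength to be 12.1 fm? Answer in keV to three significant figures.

KE = 1410 keV

p = h/λ = 6.626 × 10⁻³⁴ / 1.210 × 10⁻¹⁴ = 5.476 × 10⁻²⁰ kg·m/s.
KE = p²/(2m) = (5.476 × 10⁻²⁰)² / (2 × 6.645 × 10⁻²⁷) = 2.256 × 10⁻¹³ J = 1410 keV.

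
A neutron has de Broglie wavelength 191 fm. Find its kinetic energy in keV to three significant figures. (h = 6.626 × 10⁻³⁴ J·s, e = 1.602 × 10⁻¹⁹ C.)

p = h/λ = 6.626 × 10⁻³⁴ / 1.910 × 10⁻¹³ = 3.469 × 10⁻²¹ kg·m/s.
KE = p²/(2m) = (3.469 × 10⁻²¹)² / (2 × 1.675 × 10⁻²⁷) = 3.592 × 10⁻¹⁵ J = 22.4 keV.

KE = 22.4 keV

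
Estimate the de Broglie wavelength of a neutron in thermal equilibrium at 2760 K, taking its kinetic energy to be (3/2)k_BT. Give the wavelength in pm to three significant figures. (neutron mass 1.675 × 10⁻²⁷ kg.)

λ = 47.9 pm

KE = (3/2)k_BT = 1.5 × 1.381 × 10⁻²³ × 2760 = 5.717 × 10⁻²⁰ J.
p = √(2mKE) = √(2 × 1.675 × 10⁻²⁷ × 5.717 × 10⁻²⁰) = 1.384 × 10⁻²³ kg·m/s.
λ = h/p = 4.79 × 10⁻¹¹ m = 47.9 pm.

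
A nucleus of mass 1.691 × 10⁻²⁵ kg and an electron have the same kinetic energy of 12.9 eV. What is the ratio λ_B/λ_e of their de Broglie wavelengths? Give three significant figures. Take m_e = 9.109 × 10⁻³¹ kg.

At fixed KE, p = √(2mKE) so λ = h/p ∝ 1/√m.
λ_B/λ_e = √(m_e/m_B) = √(9.109 × 10⁻³¹/1.691 × 10⁻²⁵) = √(5.387 × 10⁻⁶) = 2.32 × 10⁻³.

λ_B/λ_e = 2.32 × 10⁻³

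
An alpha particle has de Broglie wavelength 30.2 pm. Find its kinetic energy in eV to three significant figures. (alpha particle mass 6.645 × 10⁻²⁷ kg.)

KE = 0.226 eV

p = h/λ = 6.626 × 10⁻³⁴ / 3.020 × 10⁻¹¹ = 2.194 × 10⁻²³ kg·m/s.
KE = p²/(2m) = (2.194 × 10⁻²³)² / (2 × 6.645 × 10⁻²⁷) = 3.622 × 10⁻²⁰ J = 0.226 eV.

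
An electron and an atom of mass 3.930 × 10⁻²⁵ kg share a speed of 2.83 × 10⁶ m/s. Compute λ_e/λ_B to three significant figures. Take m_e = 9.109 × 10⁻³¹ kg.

λ_e/λ_B = 4.31 × 10⁵

At fixed v, p = mv so λ = h/(mv) ∝ 1/m.
λ_e/λ_B = m_B/m_e = 3.930 × 10⁻²⁵/9.109 × 10⁻³¹ = 4.31 × 10⁵.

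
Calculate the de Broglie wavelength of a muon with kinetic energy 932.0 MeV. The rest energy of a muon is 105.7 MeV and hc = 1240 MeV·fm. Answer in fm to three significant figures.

Total energy E = KE + m₀c² = 932.0 + 105.7 = 1037.7 MeV.
(pc)² = E² − (m₀c²)² = (1037.7)² − (105.7)² = 1.066 × 10⁶ MeV², so pc = 1032 MeV.
λ = hc/(pc) = 1240 MeV·fm / 1032 MeV = 1.20 fm.

λ = 1.20 fm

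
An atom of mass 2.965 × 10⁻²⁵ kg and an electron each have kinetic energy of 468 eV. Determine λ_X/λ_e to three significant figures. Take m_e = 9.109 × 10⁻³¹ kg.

At fixed KE, p = √(2mKE) so λ = h/p ∝ 1/√m.
λ_X/λ_e = √(m_e/m_X) = √(9.109 × 10⁻³¹/2.965 × 10⁻²⁵) = √(3.072 × 10⁻⁶) = 1.75 × 10⁻³.

λ_X/λ_e = 1.75 × 10⁻³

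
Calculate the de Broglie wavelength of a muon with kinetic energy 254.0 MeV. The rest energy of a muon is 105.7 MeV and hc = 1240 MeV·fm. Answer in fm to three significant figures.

Total energy E = KE + m₀c² = 254.0 + 105.7 = 359.7 MeV.
(pc)² = E² − (m₀c²)² = (359.7)² − (105.7)² = 1.182 × 10⁵ MeV², so pc = 343.8 MeV.
λ = hc/(pc) = 1240 MeV·fm / 343.8 MeV = 3.61 fm.

λ = 3.61 fm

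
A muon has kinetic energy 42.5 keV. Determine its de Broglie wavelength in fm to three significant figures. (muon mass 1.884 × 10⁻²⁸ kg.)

KE = 42.5 keV = 6.809 × 10⁻¹⁵ J.
p = √(2mKE) = √(2 × 1.884 × 10⁻²⁸ × 6.809 × 10⁻¹⁵) = 1.602 × 10⁻²¹ kg·m/s.
λ = h/p = 6.626 × 10⁻³⁴ / 1.602 × 10⁻²¹ = 4.14 × 10⁻¹³ m = 414 fm.

λ = 414 fm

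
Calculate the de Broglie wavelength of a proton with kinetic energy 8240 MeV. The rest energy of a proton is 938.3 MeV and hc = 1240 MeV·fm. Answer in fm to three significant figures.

Total energy E = KE + m₀c² = 8240 + 938.3 = 9178.3 MeV.
(pc)² = E² − (m₀c²)² = (9178.3)² − (938.3)² = 8.336 × 10⁷ MeV², so pc = 9130 MeV.
λ = hc/(pc) = 1240 MeV·fm / 9130 MeV = 0.136 fm.

λ = 0.136 fm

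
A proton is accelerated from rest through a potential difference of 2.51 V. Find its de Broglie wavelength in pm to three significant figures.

KE = eV = 1.602 × 10⁻¹⁹ × 2.510 = 4.021 × 10⁻¹⁹ J.
p = √(2mKE) = √(2 × 1.673 × 10⁻²⁷ × 4.021 × 10⁻¹⁹) = 3.668 × 10⁻²³ kg·m/s.
λ = h/p = 6.626 × 10⁻³⁴ / 3.668 × 10⁻²³ = 1.81 × 10⁻¹¹ m = 18.1 pm.

λ = 18.1 pm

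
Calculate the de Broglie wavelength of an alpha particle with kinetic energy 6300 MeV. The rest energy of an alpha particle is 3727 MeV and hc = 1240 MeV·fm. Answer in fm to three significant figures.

Total energy E = KE + m₀c² = 6300 + 3727 = 10027 MeV.
(pc)² = E² − (m₀c²)² = (10027)² − (3727)² = 8.665 × 10⁷ MeV², so pc = 9309 MeV.
λ = hc/(pc) = 1240 MeV·fm / 9309 MeV = 0.133 fm.

λ = 0.133 fm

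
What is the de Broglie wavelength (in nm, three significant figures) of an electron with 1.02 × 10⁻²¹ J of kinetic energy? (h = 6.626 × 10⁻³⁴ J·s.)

λ = 15.4 nm

p = √(2mKE) = √(2 × 9.109 × 10⁻³¹ × 1.020 × 10⁻²¹) = 4.311 × 10⁻²⁶ kg·m/s.
λ = h/p = 6.626 × 10⁻³⁴ / 4.311 × 10⁻²⁶ = 1.54 × 10⁻⁸ m = 15.4 nm.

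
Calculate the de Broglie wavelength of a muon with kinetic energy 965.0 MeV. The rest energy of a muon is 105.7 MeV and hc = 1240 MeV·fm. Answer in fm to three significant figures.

λ = 1.16 fm

Total energy E = KE + m₀c² = 965.0 + 105.7 = 1070.7 MeV.
(pc)² = E² − (m₀c²)² = (1070.7)² − (105.7)² = 1.135 × 10⁶ MeV², so pc = 1065 MeV.
λ = hc/(pc) = 1240 MeV·fm / 1065 MeV = 1.16 fm.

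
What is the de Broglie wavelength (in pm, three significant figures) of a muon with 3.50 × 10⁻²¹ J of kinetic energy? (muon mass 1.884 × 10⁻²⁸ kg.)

p = √(2mKE) = √(2 × 1.884 × 10⁻²⁸ × 3.500 × 10⁻²¹) = 1.148 × 10⁻²⁴ kg·m/s.
λ = h/p = 6.626 × 10⁻³⁴ / 1.148 × 10⁻²⁴ = 5.77 × 10⁻¹⁰ m = 577 pm.

λ = 577 pm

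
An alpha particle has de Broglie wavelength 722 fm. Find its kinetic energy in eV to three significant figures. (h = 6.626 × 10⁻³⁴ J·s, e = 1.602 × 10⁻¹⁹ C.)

KE = 396 eV

p = h/λ = 6.626 × 10⁻³⁴ / 7.220 × 10⁻¹³ = 9.177 × 10⁻²² kg·m/s.
KE = p²/(2m) = (9.177 × 10⁻²²)² / (2 × 6.645 × 10⁻²⁷) = 6.337 × 10⁻¹⁷ J = 396 eV.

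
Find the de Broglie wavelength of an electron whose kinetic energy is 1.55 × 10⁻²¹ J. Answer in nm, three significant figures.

λ = 12.5 nm

p = √(2mKE) = √(2 × 9.109 × 10⁻³¹ × 1.550 × 10⁻²¹) = 5.314 × 10⁻²⁶ kg·m/s.
λ = h/p = 6.626 × 10⁻³⁴ / 5.314 × 10⁻²⁶ = 1.25 × 10⁻⁸ m = 12.5 nm.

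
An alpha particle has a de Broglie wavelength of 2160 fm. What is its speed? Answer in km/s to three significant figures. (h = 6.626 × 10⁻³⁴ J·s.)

v = 46.2 km/s

p = h/λ = 6.626 × 10⁻³⁴ / 2.160 × 10⁻¹² = 3.068 × 10⁻²² kg·m/s.
v = p/m = 3.068 × 10⁻²² / 6.645 × 10⁻²⁷ = 4.62 × 10⁴ m/s = 46.2 km/s.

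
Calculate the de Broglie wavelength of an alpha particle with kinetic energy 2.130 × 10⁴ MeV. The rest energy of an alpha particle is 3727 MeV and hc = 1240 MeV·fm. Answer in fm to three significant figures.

Total energy E = KE + m₀c² = 2.130 × 10⁴ + 3727 = 25027 MeV.
(pc)² = E² − (m₀c²)² = (25027)² − (3727)² = 6.125 × 10⁸ MeV², so pc = 2.475 × 10⁴ MeV.
λ = hc/(pc) = 1240 MeV·fm / 2.475 × 10⁴ MeV = 0.0501 fm.

λ = 0.0501 fm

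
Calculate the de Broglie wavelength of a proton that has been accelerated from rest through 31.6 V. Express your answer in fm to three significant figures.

λ = 5090 fm

KE = eV = 1.602 × 10⁻¹⁹ × 31.60 = 5.062 × 10⁻¹⁸ J.
p = √(2mKE) = √(2 × 1.673 × 10⁻²⁷ × 5.062 × 10⁻¹⁸) = 1.301 × 10⁻²² kg·m/s.
λ = h/p = 6.626 × 10⁻³⁴ / 1.301 × 10⁻²² = 5.09 × 10⁻¹² m = 5090 fm.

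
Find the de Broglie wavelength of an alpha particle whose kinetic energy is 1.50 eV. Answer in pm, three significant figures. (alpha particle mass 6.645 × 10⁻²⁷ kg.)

KE = 1.50 eV = 2.403 × 10⁻¹⁹ J.
p = √(2mKE) = √(2 × 6.645 × 10⁻²⁷ × 2.403 × 10⁻¹⁹) = 5.651 × 10⁻²³ kg·m/s.
λ = h/p = 6.626 × 10⁻³⁴ / 5.651 × 10⁻²³ = 1.17 × 10⁻¹¹ m = 11.7 pm.

λ = 11.7 pm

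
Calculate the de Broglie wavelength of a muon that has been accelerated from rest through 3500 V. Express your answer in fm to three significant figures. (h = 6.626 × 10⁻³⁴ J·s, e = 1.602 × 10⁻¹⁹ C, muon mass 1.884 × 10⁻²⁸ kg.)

KE = eV = 1.602 × 10⁻¹⁹ × 3500 = 5.607 × 10⁻¹⁶ J.
p = √(2mKE) = √(2 × 1.884 × 10⁻²⁸ × 5.607 × 10⁻¹⁶) = 4.596 × 10⁻²² kg·m/s.
λ = h/p = 6.626 × 10⁻³⁴ / 4.596 × 10⁻²² = 1.44 × 10⁻¹² m = 1440 fm.

λ = 1440 fm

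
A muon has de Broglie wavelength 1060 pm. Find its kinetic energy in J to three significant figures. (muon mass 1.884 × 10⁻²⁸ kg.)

KE = 1.04 × 10⁻²¹ J

p = h/λ = 6.626 × 10⁻³⁴ / 1.060 × 10⁻⁹ = 6.251 × 10⁻²⁵ kg·m/s.
KE = p²/(2m) = (6.251 × 10⁻²⁵)² / (2 × 1.884 × 10⁻²⁸) = 1.037 × 10⁻²¹ J = 1.04 × 10⁻²¹ J.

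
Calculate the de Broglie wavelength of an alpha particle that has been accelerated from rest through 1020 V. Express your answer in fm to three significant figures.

λ = 318 fm

KE = 2eV = 2 × 1.602 × 10⁻¹⁹ × 1020 = 3.268 × 10⁻¹⁶ J.
p = √(2mKE) = √(2 × 6.645 × 10⁻²⁷ × 3.268 × 10⁻¹⁶) = 2.084 × 10⁻²¹ kg·m/s.
λ = h/p = 6.626 × 10⁻³⁴ / 2.084 × 10⁻²¹ = 3.18 × 10⁻¹³ m = 318 fm.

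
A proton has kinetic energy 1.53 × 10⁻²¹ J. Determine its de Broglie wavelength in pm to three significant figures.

λ = 293 pm

p = √(2mKE) = √(2 × 1.673 × 10⁻²⁷ × 1.530 × 10⁻²¹) = 2.263 × 10⁻²⁴ kg·m/s.
λ = h/p = 6.626 × 10⁻³⁴ / 2.263 × 10⁻²⁴ = 2.93 × 10⁻¹⁰ m = 293 pm.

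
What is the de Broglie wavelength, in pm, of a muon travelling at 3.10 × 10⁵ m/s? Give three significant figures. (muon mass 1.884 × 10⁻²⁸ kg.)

p = mv = 1.884 × 10⁻²⁸ × 3.10 × 10⁵ = 5.840 × 10⁻²³ kg·m/s.
λ = h/p = 6.626 × 10⁻³⁴ / 5.840 × 10⁻²³ = 1.13 × 10⁻¹¹ m = 11.3 pm.

λ = 11.3 pm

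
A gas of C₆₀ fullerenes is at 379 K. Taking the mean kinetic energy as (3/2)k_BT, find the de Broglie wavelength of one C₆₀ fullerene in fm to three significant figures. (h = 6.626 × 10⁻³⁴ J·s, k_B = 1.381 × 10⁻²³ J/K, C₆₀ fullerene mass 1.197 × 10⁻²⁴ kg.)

λ = 4830 fm

KE = (3/2)k_BT = 1.5 × 1.381 × 10⁻²³ × 379 = 7.851 × 10⁻²¹ J.
p = √(2mKE) = √(2 × 1.197 × 10⁻²⁴ × 7.851 × 10⁻²¹) = 1.371 × 10⁻²² kg·m/s.
λ = h/p = 4.83 × 10⁻¹² m = 4830 fm.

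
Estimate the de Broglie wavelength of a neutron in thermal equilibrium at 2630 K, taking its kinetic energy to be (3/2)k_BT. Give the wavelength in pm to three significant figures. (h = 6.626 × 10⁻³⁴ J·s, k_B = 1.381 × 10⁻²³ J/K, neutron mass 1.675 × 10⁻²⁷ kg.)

KE = (3/2)k_BT = 1.5 × 1.381 × 10⁻²³ × 2630 = 5.448 × 10⁻²⁰ J.
p = √(2mKE) = √(2 × 1.675 × 10⁻²⁷ × 5.448 × 10⁻²⁰) = 1.351 × 10⁻²³ kg·m/s.
λ = h/p = 4.90 × 10⁻¹¹ m = 49.0 pm.

λ = 49.0 pm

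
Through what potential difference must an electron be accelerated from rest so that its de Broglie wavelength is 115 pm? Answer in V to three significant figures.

p = h/λ = 6.626 × 10⁻³⁴ / 1.150 × 10⁻¹⁰ = 5.762 × 10⁻²⁴ kg·m/s.
KE = p²/(2m) = 1.822 × 10⁻¹⁷ J.
V = KE/e = 1.822 × 10⁻¹⁷ / (1.602 × 10⁻¹⁹) = 114 V.

V = 114 V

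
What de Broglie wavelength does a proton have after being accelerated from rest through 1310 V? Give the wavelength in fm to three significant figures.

KE = eV = 1.602 × 10⁻¹⁹ × 1310 = 2.099 × 10⁻¹⁶ J.
p = √(2mKE) = √(2 × 1.673 × 10⁻²⁷ × 2.099 × 10⁻¹⁶) = 8.380 × 10⁻²² kg·m/s.
λ = h/p = 6.626 × 10⁻³⁴ / 8.380 × 10⁻²² = 7.91 × 10⁻¹³ m = 791 fm.

λ = 791 fm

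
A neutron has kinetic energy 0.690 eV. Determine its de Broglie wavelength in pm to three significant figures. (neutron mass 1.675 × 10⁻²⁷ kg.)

KE = 0.690 eV = 1.105 × 10⁻¹⁹ J.
p = √(2mKE) = √(2 × 1.675 × 10⁻²⁷ × 1.105 × 10⁻¹⁹) = 1.924 × 10⁻²³ kg·m/s.
λ = h/p = 6.626 × 10⁻³⁴ / 1.924 × 10⁻²³ = 3.44 × 10⁻¹¹ m = 34.4 pm.

λ = 34.4 pm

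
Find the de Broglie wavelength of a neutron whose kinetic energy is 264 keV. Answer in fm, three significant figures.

λ = 55.7 fm

KE = 264 keV = 4.229 × 10⁻¹⁴ J.
p = √(2mKE) = √(2 × 1.675 × 10⁻²⁷ × 4.229 × 10⁻¹⁴) = 1.190 × 10⁻²⁰ kg·m/s.
λ = h/p = 6.626 × 10⁻³⁴ / 1.190 × 10⁻²⁰ = 5.57 × 10⁻¹⁴ m = 55.7 fm.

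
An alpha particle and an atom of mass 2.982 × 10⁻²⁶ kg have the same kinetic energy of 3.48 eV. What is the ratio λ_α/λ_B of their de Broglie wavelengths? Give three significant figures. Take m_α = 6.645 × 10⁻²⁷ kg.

λ_α/λ_B = 2.12

At fixed KE, p = √(2mKE) so λ = h/p ∝ 1/√m.
λ_α/λ_B = √(m_B/m_α) = √(2.982 × 10⁻²⁶/6.645 × 10⁻²⁷) = √(4.488) = 2.12.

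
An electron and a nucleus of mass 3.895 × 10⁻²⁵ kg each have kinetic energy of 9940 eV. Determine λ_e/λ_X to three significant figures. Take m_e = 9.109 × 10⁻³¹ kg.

At fixed KE, p = √(2mKE) so λ = h/p ∝ 1/√m.
λ_e/λ_X = √(m_X/m_e) = √(3.895 × 10⁻²⁵/9.109 × 10⁻³¹) = √(4.276 × 10⁵) = 654.

λ_e/λ_X = 654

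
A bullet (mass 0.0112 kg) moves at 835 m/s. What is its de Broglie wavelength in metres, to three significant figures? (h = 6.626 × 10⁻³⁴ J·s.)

λ = 7.09 × 10⁻³⁵ m

p = mv = 0.0112 × 835 = 9.352 kg·m/s.
λ = h/p = 6.626 × 10⁻³⁴ / 9.352 = 7.09 × 10⁻³⁵ m.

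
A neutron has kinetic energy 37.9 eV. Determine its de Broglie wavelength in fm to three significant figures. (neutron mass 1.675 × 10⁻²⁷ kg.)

λ = 4650 fm

KE = 37.9 eV = 6.072 × 10⁻¹⁸ J.
p = √(2mKE) = √(2 × 1.675 × 10⁻²⁷ × 6.072 × 10⁻¹⁸) = 1.426 × 10⁻²² kg·m/s.
λ = h/p = 6.626 × 10⁻³⁴ / 1.426 × 10⁻²² = 4.65 × 10⁻¹² m = 4650 fm.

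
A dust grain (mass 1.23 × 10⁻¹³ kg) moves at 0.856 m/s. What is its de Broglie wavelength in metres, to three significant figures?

λ = 6.29 × 10⁻²¹ m

p = mv = 1.23 × 10⁻¹³ × 0.856 = 1.053 × 10⁻¹³ kg·m/s.
λ = h/p = 6.626 × 10⁻³⁴ / 1.053 × 10⁻¹³ = 6.29 × 10⁻²¹ m.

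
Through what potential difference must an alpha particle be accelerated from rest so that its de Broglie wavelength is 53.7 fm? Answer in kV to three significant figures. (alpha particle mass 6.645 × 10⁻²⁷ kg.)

p = h/λ = 6.626 × 10⁻³⁴ / 5.370 × 10⁻¹⁴ = 1.234 × 10⁻²⁰ kg·m/s.
KE = p²/(2m) = 1.146 × 10⁻¹⁴ J.
V = KE/2e = 1.146 × 10⁻¹⁴ / (2 × 1.602 × 10⁻¹⁹) = 35.8 kV.

V = 35.8 kV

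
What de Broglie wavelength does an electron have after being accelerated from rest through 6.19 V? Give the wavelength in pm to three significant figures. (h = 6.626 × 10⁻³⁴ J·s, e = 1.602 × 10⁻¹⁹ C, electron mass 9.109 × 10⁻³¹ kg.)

λ = 493 pm

KE = eV = 1.602 × 10⁻¹⁹ × 6.190 = 9.916 × 10⁻¹⁹ J.
p = √(2mKE) = √(2 × 9.109 × 10⁻³¹ × 9.916 × 10⁻¹⁹) = 1.344 × 10⁻²⁴ kg·m/s.
λ = h/p = 6.626 × 10⁻³⁴ / 1.344 × 10⁻²⁴ = 4.93 × 10⁻¹⁰ m = 493 pm.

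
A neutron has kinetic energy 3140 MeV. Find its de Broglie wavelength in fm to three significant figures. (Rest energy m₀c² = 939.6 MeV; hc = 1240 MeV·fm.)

Total energy E = KE + m₀c² = 3140 + 939.6 = 4079.6 MeV.
(pc)² = E² − (m₀c²)² = (4079.6)² − (939.6)² = 1.576 × 10⁷ MeV², so pc = 3970 MeV.
λ = hc/(pc) = 1240 MeV·fm / 3970 MeV = 0.312 fm.

λ = 0.312 fm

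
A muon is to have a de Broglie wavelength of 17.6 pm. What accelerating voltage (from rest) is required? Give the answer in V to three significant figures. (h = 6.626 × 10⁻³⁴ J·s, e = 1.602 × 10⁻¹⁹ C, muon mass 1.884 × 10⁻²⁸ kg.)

V = 23.5 V

p = h/λ = 6.626 × 10⁻³⁴ / 1.760 × 10⁻¹¹ = 3.765 × 10⁻²³ kg·m/s.
KE = p²/(2m) = 3.762 × 10⁻¹⁸ J.
V = KE/e = 3.762 × 10⁻¹⁸ / (1.602 × 10⁻¹⁹) = 23.5 V.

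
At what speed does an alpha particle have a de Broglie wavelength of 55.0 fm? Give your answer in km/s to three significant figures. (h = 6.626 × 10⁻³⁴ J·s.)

p = h/λ = 6.626 × 10⁻³⁴ / 5.500 × 10⁻¹⁴ = 1.205 × 10⁻²⁰ kg·m/s.
v = p/m = 1.205 × 10⁻²⁰ / 6.645 × 10⁻²⁷ = 1.81 × 10⁶ m/s = 1810 km/s.

v = 1810 km/s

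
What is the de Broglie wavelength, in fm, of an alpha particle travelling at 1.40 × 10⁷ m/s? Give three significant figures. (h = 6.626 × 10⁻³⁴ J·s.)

p = mv = 6.645 × 10⁻²⁷ × 1.40 × 10⁷ = 9.303 × 10⁻²⁰ kg·m/s.
λ = h/p = 6.626 × 10⁻³⁴ / 9.303 × 10⁻²⁰ = 7.12 × 10⁻¹⁵ m = 7.12 fm.

λ = 7.12 fm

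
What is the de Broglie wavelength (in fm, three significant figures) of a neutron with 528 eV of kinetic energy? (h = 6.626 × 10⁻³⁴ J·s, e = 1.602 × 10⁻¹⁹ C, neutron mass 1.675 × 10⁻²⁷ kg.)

λ = 1240 fm

KE = 528 eV = 8.459 × 10⁻¹⁷ J.
p = √(2mKE) = √(2 × 1.675 × 10⁻²⁷ × 8.459 × 10⁻¹⁷) = 5.323 × 10⁻²² kg·m/s.
λ = h/p = 6.626 × 10⁻³⁴ / 5.323 × 10⁻²² = 1.24 × 10⁻¹² m = 1240 fm.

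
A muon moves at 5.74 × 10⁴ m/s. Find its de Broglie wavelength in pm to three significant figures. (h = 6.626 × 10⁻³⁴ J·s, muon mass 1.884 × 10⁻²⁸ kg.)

λ = 61.3 pm

p = mv = 1.884 × 10⁻²⁸ × 5.74 × 10⁴ = 1.081 × 10⁻²³ kg·m/s.
λ = h/p = 6.626 × 10⁻³⁴ / 1.081 × 10⁻²³ = 6.13 × 10⁻¹¹ m = 61.3 pm.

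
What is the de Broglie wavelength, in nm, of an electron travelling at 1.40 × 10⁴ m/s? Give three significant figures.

λ = 52.0 nm

p = mv = 9.109 × 10⁻³¹ × 1.40 × 10⁴ = 1.275 × 10⁻²⁶ kg·m/s.
λ = h/p = 6.626 × 10⁻³⁴ / 1.275 × 10⁻²⁶ = 5.20 × 10⁻⁸ m = 52.0 nm.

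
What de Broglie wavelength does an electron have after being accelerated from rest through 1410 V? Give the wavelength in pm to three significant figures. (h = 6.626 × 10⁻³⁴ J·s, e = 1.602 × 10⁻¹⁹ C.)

λ = 32.7 pm

KE = eV = 1.602 × 10⁻¹⁹ × 1410 = 2.259 × 10⁻¹⁶ J.
p = √(2mKE) = √(2 × 9.109 × 10⁻³¹ × 2.259 × 10⁻¹⁶) = 2.029 × 10⁻²³ kg·m/s.
λ = h/p = 6.626 × 10⁻³⁴ / 2.029 × 10⁻²³ = 3.27 × 10⁻¹¹ m = 32.7 pm.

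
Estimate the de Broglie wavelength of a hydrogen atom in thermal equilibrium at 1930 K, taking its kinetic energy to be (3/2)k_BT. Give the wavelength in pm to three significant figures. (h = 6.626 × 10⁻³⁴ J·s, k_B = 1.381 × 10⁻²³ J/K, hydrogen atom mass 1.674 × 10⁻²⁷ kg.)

KE = (3/2)k_BT = 1.5 × 1.381 × 10⁻²³ × 1930 = 3.998 × 10⁻²⁰ J.
p = √(2mKE) = √(2 × 1.674 × 10⁻²⁷ × 3.998 × 10⁻²⁰) = 1.157 × 10⁻²³ kg·m/s.
λ = h/p = 5.73 × 10⁻¹¹ m = 57.3 pm.

λ = 57.3 pm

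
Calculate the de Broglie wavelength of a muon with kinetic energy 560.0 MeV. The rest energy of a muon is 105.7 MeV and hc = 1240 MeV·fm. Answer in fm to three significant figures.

λ = 1.89 fm

Total energy E = KE + m₀c² = 560.0 + 105.7 = 665.7 MeV.
(pc)² = E² − (m₀c²)² = (665.7)² − (105.7)² = 4.320 × 10⁵ MeV², so pc = 657.3 MeV.
λ = hc/(pc) = 1240 MeV·fm / 657.3 MeV = 1.89 fm.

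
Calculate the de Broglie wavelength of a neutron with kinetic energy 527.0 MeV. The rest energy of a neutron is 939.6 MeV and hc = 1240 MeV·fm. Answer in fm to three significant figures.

Total energy E = KE + m₀c² = 527.0 + 939.6 = 1466.6 MeV.
(pc)² = E² − (m₀c²)² = (1466.6)² − (939.6)² = 1.268 × 10⁶ MeV², so pc = 1126 MeV.
λ = hc/(pc) = 1240 MeV·fm / 1126 MeV = 1.10 fm.

λ = 1.10 fm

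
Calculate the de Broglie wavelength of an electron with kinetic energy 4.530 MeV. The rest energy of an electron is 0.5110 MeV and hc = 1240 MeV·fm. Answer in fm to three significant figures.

Total energy E = KE + m₀c² = 4.530 + 0.5110 = 5.0410 MeV.
(pc)² = E² − (m₀c²)² = (5.0410)² − (0.5110)² = 25.15 MeV², so pc = 5.015 MeV.
λ = hc/(pc) = 1240 MeV·fm / 5.015 MeV = 247 fm.

λ = 247 fm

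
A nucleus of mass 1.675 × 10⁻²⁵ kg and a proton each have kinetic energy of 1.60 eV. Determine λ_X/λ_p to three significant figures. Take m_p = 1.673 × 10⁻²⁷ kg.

At fixed KE, p = √(2mKE) so λ = h/p ∝ 1/√m.
λ_X/λ_p = √(m_p/m_X) = √(1.673 × 10⁻²⁷/1.675 × 10⁻²⁵) = √(9.988 × 10⁻³) = 0.0999.

λ_X/λ_p = 0.0999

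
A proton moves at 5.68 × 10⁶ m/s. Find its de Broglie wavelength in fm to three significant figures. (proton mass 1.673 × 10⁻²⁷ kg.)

p = mv = 1.673 × 10⁻²⁷ × 5.68 × 10⁶ = 9.503 × 10⁻²¹ kg·m/s.
λ = h/p = 6.626 × 10⁻³⁴ / 9.503 × 10⁻²¹ = 6.97 × 10⁻¹⁴ m = 69.7 fm.

λ = 69.7 fm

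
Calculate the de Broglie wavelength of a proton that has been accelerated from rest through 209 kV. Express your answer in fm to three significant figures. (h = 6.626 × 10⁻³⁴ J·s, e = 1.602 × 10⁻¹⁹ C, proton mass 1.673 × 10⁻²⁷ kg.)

KE = eV = 1.602 × 10⁻¹⁹ × 2.090 × 10⁵ = 3.348 × 10⁻¹⁴ J.
p = √(2mKE) = √(2 × 1.673 × 10⁻²⁷ × 3.348 × 10⁻¹⁴) = 1.058 × 10⁻²⁰ kg·m/s.
λ = h/p = 6.626 × 10⁻³⁴ / 1.058 × 10⁻²⁰ = 6.26 × 10⁻¹⁴ m = 62.6 fm.

λ = 62.6 fm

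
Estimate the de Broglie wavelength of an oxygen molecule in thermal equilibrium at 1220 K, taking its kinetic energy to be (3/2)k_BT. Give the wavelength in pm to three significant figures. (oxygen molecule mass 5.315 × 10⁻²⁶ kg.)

KE = (3/2)k_BT = 1.5 × 1.381 × 10⁻²³ × 1220 = 2.527 × 10⁻²⁰ J.
p = √(2mKE) = √(2 × 5.315 × 10⁻²⁶ × 2.527 × 10⁻²⁰) = 5.183 × 10⁻²³ kg·m/s.
λ = h/p = 1.28 × 10⁻¹¹ m = 12.8 pm.

λ = 12.8 pm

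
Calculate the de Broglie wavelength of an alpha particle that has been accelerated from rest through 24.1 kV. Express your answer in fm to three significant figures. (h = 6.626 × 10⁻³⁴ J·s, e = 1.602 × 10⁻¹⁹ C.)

λ = 65.4 fm

KE = 2eV = 2 × 1.602 × 10⁻¹⁹ × 2.410 × 10⁴ = 7.722 × 10⁻¹⁵ J.
p = √(2mKE) = √(2 × 6.645 × 10⁻²⁷ × 7.722 × 10⁻¹⁵) = 1.013 × 10⁻²⁰ kg·m/s.
λ = h/p = 6.626 × 10⁻³⁴ / 1.013 × 10⁻²⁰ = 6.54 × 10⁻¹⁴ m = 65.4 fm.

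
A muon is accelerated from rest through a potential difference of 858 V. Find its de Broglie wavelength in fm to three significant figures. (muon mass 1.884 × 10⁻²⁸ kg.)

KE = eV = 1.602 × 10⁻¹⁹ × 858.0 = 1.375 × 10⁻¹⁶ J.
p = √(2mKE) = √(2 × 1.884 × 10⁻²⁸ × 1.375 × 10⁻¹⁶) = 2.276 × 10⁻²² kg·m/s.
λ = h/p = 6.626 × 10⁻³⁴ / 2.276 × 10⁻²² = 2.91 × 10⁻¹² m = 2910 fm.

λ = 2910 fm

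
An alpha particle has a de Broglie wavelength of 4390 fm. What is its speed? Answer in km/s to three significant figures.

p = h/λ = 6.626 × 10⁻³⁴ / 4.390 × 10⁻¹² = 1.509 × 10⁻²² kg·m/s.
v = p/m = 1.509 × 10⁻²² / 6.645 × 10⁻²⁷ = 2.27 × 10⁴ m/s = 22.7 km/s.

v = 22.7 km/s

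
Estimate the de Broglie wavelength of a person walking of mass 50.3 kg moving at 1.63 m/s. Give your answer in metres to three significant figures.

λ = 8.08 × 10⁻³⁶ m

p = mv = 50.3 × 1.63 = 8.199 × 10¹ kg·m/s.
λ = h/p = 6.626 × 10⁻³⁴ / 8.199 × 10¹ = 8.08 × 10⁻³⁶ m.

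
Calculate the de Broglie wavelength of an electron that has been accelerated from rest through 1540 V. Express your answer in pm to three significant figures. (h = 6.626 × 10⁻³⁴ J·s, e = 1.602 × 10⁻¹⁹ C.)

KE = eV = 1.602 × 10⁻¹⁹ × 1540 = 2.467 × 10⁻¹⁶ J.
p = √(2mKE) = √(2 × 9.109 × 10⁻³¹ × 2.467 × 10⁻¹⁶) = 2.120 × 10⁻²³ kg·m/s.
λ = h/p = 6.626 × 10⁻³⁴ / 2.120 × 10⁻²³ = 3.13 × 10⁻¹¹ m = 31.3 pm.

λ = 31.3 pm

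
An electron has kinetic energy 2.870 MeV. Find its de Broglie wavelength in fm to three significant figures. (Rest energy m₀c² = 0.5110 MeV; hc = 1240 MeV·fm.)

λ = 371 fm

Total energy E = KE + m₀c² = 2.870 + 0.5110 = 3.3810 MeV.
(pc)² = E² − (m₀c²)² = (3.3810)² − (0.5110)² = 11.17 MeV², so pc = 3.342 MeV.
λ = hc/(pc) = 1240 MeV·fm / 3.342 MeV = 371 fm.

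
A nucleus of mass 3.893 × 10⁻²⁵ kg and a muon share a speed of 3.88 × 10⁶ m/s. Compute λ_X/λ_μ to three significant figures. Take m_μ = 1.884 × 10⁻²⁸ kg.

At fixed v, p = mv so λ = h/(mv) ∝ 1/m.
λ_X/λ_μ = m_μ/m_X = 1.884 × 10⁻²⁸/3.893 × 10⁻²⁵ = 4.84 × 10⁻⁴.

λ_X/λ_μ = 4.84 × 10⁻⁴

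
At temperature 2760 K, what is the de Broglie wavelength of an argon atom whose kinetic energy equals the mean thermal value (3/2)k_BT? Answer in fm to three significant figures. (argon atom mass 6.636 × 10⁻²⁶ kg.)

KE = (3/2)k_BT = 1.5 × 1.381 × 10⁻²³ × 2760 = 5.717 × 10⁻²⁰ J.
p = √(2mKE) = √(2 × 6.636 × 10⁻²⁶ × 5.717 × 10⁻²⁰) = 8.711 × 10⁻²³ kg·m/s.
λ = h/p = 7.61 × 10⁻¹² m = 7610 fm.

λ = 7610 fm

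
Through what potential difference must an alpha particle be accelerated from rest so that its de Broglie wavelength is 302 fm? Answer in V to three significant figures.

p = h/λ = 6.626 × 10⁻³⁴ / 3.020 × 10⁻¹³ = 2.194 × 10⁻²¹ kg·m/s.
KE = p²/(2m) = 3.622 × 10⁻¹⁶ J.
V = KE/2e = 3.622 × 10⁻¹⁶ / (2 × 1.602 × 10⁻¹⁹) = 1130 V.

V = 1130 V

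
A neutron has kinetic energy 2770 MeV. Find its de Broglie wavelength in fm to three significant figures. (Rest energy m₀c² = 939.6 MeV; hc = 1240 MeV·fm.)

λ = 0.346 fm

Total energy E = KE + m₀c² = 2770 + 939.6 = 3709.6 MeV.
(pc)² = E² − (m₀c²)² = (3709.6)² − (939.6)² = 1.288 × 10⁷ MeV², so pc = 3589 MeV.
λ = hc/(pc) = 1240 MeV·fm / 3589 MeV = 0.346 fm.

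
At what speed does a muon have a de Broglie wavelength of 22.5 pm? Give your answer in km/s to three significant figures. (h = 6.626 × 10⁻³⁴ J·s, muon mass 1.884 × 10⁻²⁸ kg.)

v = 156 km/s

p = h/λ = 6.626 × 10⁻³⁴ / 2.250 × 10⁻¹¹ = 2.945 × 10⁻²³ kg·m/s.
v = p/m = 2.945 × 10⁻²³ / 1.884 × 10⁻²⁸ = 1.56 × 10⁵ m/s = 156 km/s.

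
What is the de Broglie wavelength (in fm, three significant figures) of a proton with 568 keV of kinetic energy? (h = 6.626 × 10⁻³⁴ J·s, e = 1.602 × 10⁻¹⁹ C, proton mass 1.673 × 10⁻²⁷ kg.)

λ = 38.0 fm

KE = 568 keV = 9.099 × 10⁻¹⁴ J.
p = √(2mKE) = √(2 × 1.673 × 10⁻²⁷ × 9.099 × 10⁻¹⁴) = 1.745 × 10⁻²⁰ kg·m/s.
λ = h/p = 6.626 × 10⁻³⁴ / 1.745 × 10⁻²⁰ = 3.80 × 10⁻¹⁴ m = 38.0 fm.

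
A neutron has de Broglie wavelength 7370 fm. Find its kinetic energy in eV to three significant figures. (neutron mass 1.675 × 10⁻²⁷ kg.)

KE = 15.1 eV

p = h/λ = 6.626 × 10⁻³⁴ / 7.370 × 10⁻¹² = 8.991 × 10⁻²³ kg·m/s.
KE = p²/(2m) = (8.991 × 10⁻²³)² / (2 × 1.675 × 10⁻²⁷) = 2.413 × 10⁻¹⁸ J = 15.1 eV.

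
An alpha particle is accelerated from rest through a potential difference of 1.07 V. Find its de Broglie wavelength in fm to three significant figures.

λ = 9820 fm

KE = 2eV = 2 × 1.602 × 10⁻¹⁹ × 1.070 = 3.428 × 10⁻¹⁹ J.
p = √(2mKE) = √(2 × 6.645 × 10⁻²⁷ × 3.428 × 10⁻¹⁹) = 6.750 × 10⁻²³ kg·m/s.
λ = h/p = 6.626 × 10⁻³⁴ / 6.750 × 10⁻²³ = 9.82 × 10⁻¹² m = 9820 fm.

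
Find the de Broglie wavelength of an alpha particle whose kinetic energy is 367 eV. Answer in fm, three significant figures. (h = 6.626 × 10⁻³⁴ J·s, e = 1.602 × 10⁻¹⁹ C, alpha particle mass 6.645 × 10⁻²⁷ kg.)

λ = 750 fm

KE = 367 eV = 5.879 × 10⁻¹⁷ J.
p = √(2mKE) = √(2 × 6.645 × 10⁻²⁷ × 5.879 × 10⁻¹⁷) = 8.839 × 10⁻²² kg·m/s.
λ = h/p = 6.626 × 10⁻³⁴ / 8.839 × 10⁻²² = 7.50 × 10⁻¹³ m = 750 fm.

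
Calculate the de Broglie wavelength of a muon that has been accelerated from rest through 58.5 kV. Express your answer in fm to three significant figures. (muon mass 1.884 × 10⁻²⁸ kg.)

λ = 353 fm

KE = eV = 1.602 × 10⁻¹⁹ × 5.850 × 10⁴ = 9.372 × 10⁻¹⁵ J.
p = √(2mKE) = √(2 × 1.884 × 10⁻²⁸ × 9.372 × 10⁻¹⁵) = 1.879 × 10⁻²¹ kg·m/s.
λ = h/p = 6.626 × 10⁻³⁴ / 1.879 × 10⁻²¹ = 3.53 × 10⁻¹³ m = 353 fm.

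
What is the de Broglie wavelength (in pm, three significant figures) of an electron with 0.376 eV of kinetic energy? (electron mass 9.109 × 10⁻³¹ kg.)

λ = 2000 pm

KE = 0.376 eV = 6.024 × 10⁻²⁰ J.
p = √(2mKE) = √(2 × 9.109 × 10⁻³¹ × 6.024 × 10⁻²⁰) = 3.313 × 10⁻²⁵ kg·m/s.
λ = h/p = 6.626 × 10⁻³⁴ / 3.313 × 10⁻²⁵ = 2.00 × 10⁻⁹ m = 2000 pm.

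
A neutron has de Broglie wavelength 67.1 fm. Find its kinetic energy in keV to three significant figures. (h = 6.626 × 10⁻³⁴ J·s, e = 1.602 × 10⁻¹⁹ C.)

p = h/λ = 6.626 × 10⁻³⁴ / 6.710 × 10⁻¹⁴ = 9.875 × 10⁻²¹ kg·m/s.
KE = p²/(2m) = (9.875 × 10⁻²¹)² / (2 × 1.675 × 10⁻²⁷) = 2.911 × 10⁻¹⁴ J = 182 keV.

KE = 182 keV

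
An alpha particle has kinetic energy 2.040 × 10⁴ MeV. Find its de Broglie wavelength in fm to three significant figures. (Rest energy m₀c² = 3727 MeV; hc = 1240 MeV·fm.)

λ = 0.0520 fm

Total energy E = KE + m₀c² = 2.040 × 10⁴ + 3727 = 24127 MeV.
(pc)² = E² − (m₀c²)² = (24127)² − (3727)² = 5.682 × 10⁸ MeV², so pc = 2.384 × 10⁴ MeV.
λ = hc/(pc) = 1240 MeV·fm / 2.384 × 10⁴ MeV = 0.0520 fm.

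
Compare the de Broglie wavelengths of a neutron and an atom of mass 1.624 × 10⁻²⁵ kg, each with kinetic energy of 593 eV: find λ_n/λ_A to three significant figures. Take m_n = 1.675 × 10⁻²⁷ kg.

λ_n/λ_A = 9.85

At fixed KE, p = √(2mKE) so λ = h/p ∝ 1/√m.
λ_n/λ_A = √(m_A/m_n) = √(1.624 × 10⁻²⁵/1.675 × 10⁻²⁷) = √(96.96) = 9.85.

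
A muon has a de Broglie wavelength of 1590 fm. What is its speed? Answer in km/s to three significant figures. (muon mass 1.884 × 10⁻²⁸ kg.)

v = 2210 km/s

p = h/λ = 6.626 × 10⁻³⁴ / 1.590 × 10⁻¹² = 4.167 × 10⁻²² kg·m/s.
v = p/m = 4.167 × 10⁻²² / 1.884 × 10⁻²⁸ = 2.21 × 10⁶ m/s = 2210 km/s.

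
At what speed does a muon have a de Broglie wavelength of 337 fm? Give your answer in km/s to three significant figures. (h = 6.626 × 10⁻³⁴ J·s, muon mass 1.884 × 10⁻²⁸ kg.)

v = 1.04 × 10⁴ km/s

p = h/λ = 6.626 × 10⁻³⁴ / 3.370 × 10⁻¹³ = 1.966 × 10⁻²¹ kg·m/s.
v = p/m = 1.966 × 10⁻²¹ / 1.884 × 10⁻²⁸ = 1.04 × 10⁷ m/s = 1.04 × 10⁴ km/s.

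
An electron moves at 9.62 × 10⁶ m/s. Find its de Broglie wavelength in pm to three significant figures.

p = mv = 9.109 × 10⁻³¹ × 9.62 × 10⁶ = 8.763 × 10⁻²⁴ kg·m/s.
λ = h/p = 6.626 × 10⁻³⁴ / 8.763 × 10⁻²⁴ = 7.56 × 10⁻¹¹ m = 75.6 pm.

λ = 75.6 pm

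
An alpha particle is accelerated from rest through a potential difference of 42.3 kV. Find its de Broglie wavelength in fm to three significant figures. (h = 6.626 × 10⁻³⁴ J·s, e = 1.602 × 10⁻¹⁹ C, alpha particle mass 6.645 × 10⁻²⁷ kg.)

KE = 2eV = 2 × 1.602 × 10⁻¹⁹ × 4.230 × 10⁴ = 1.355 × 10⁻¹⁴ J.
p = √(2mKE) = √(2 × 6.645 × 10⁻²⁷ × 1.355 × 10⁻¹⁴) = 1.342 × 10⁻²⁰ kg·m/s.
λ = h/p = 6.626 × 10⁻³⁴ / 1.342 × 10⁻²⁰ = 4.94 × 10⁻¹⁴ m = 49.4 fm.

λ = 49.4 fm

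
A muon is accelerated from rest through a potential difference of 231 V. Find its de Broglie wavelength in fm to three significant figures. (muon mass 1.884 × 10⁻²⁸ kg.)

KE = eV = 1.602 × 10⁻¹⁹ × 231.0 = 3.701 × 10⁻¹⁷ J.
p = √(2mKE) = √(2 × 1.884 × 10⁻²⁸ × 3.701 × 10⁻¹⁷) = 1.181 × 10⁻²² kg·m/s.
λ = h/p = 6.626 × 10⁻³⁴ / 1.181 × 10⁻²² = 5.61 × 10⁻¹² m = 5610 fm.

λ = 5610 fm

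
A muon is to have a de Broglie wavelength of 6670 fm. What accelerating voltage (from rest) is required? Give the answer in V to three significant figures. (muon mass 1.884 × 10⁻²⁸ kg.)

V = 163 V

p = h/λ = 6.626 × 10⁻³⁴ / 6.670 × 10⁻¹² = 9.934 × 10⁻²³ kg·m/s.
KE = p²/(2m) = 2.619 × 10⁻¹⁷ J.
V = KE/e = 2.619 × 10⁻¹⁷ / (1.602 × 10⁻¹⁹) = 163 V.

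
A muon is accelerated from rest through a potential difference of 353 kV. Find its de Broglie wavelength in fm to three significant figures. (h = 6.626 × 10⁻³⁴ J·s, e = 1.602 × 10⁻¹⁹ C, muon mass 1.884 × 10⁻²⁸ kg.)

λ = 144 fm

KE = eV = 1.602 × 10⁻¹⁹ × 3.530 × 10⁵ = 5.655 × 10⁻¹⁴ J.
p = √(2mKE) = √(2 × 1.884 × 10⁻²⁸ × 5.655 × 10⁻¹⁴) = 4.616 × 10⁻²¹ kg·m/s.
λ = h/p = 6.626 × 10⁻³⁴ / 4.616 × 10⁻²¹ = 1.44 × 10⁻¹³ m = 144 fm.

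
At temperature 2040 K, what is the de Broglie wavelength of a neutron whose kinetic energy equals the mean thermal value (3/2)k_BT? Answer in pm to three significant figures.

λ = 55.7 pm

KE = (3/2)k_BT = 1.5 × 1.381 × 10⁻²³ × 2040 = 4.226 × 10⁻²⁰ J.
p = √(2mKE) = √(2 × 1.675 × 10⁻²⁷ × 4.226 × 10⁻²⁰) = 1.190 × 10⁻²³ kg·m/s.
λ = h/p = 5.57 × 10⁻¹¹ m = 55.7 pm.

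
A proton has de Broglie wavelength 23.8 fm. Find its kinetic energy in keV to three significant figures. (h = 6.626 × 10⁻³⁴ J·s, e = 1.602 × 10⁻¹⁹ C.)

KE = 1450 keV

p = h/λ = 6.626 × 10⁻³⁴ / 2.380 × 10⁻¹⁴ = 2.784 × 10⁻²⁰ kg·m/s.
KE = p²/(2m) = (2.784 × 10⁻²⁰)² / (2 × 1.673 × 10⁻²⁷) = 2.316 × 10⁻¹³ J = 1450 keV.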